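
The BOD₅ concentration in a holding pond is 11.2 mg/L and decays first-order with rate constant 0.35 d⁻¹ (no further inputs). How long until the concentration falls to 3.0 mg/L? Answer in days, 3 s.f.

3.76 d

t = ln(C₀/C)/k = ln(11.2/3.0)/0.35 = 1.317/0.35 = 3.764 d.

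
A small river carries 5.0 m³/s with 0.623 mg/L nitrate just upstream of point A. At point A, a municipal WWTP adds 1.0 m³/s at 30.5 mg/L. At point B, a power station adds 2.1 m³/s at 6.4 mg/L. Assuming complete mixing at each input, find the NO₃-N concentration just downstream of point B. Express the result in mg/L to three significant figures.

After input A: C = (5·0.623 + 1·30.5) / 6 = 5.603 mg/L.
After input B: C = (6·5.603 + 2.1·6.4) / 8.1 = 5.809 mg/L.

5.81 mg/L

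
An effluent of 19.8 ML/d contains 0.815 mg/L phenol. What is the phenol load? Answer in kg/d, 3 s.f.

19.8 ML/d = 0.2292 m³/s.
Mass flux = Q·C = 0.2292 m³/s × 0.815 g/m³ = 0.1868 g/s.
= 0.1868 g/s × 86.4 = 16.14 kg/d.

16.1 kg/d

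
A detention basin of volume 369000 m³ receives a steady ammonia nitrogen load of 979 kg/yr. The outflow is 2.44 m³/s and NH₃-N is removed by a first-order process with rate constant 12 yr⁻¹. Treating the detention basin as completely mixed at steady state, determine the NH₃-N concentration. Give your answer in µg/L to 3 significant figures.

12.0 µg/L

Outflow Q = 2.44 m³/s × 3.156e+07 s/yr = 7.7e+07 m³/yr.
Steady-state CSTR mass balance: W = Q·C + k·V·C, so C = W/(Q + kV).
Q + kV = 7.7e+07 + 12·369000 = 8.143e+07 m³/yr.
C = 979/8.143e+07 = 1.202e-05 kg/m³ = 0.01202 mg/L = 12.02 µg/L.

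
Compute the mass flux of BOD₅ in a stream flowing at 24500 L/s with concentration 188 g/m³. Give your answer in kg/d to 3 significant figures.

398000 kg/d

24500 L/s = 24.5 m³/s.
Mass flux = Q·C = 24.5 m³/s × 188 g/m³ = 4606 g/s.
= 4606 g/s × 86.4 = 3.98e+05 kg/d.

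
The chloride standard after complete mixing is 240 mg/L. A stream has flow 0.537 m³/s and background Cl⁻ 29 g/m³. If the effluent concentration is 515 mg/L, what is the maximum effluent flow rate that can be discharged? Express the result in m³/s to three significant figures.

Mass balance at complete mixing: C_std·(Q_w + Q_r) = Q_w·C_e + Q_r·C_b.
Rearranging, Q_w = Q_r·(C_std − C_b)/(C_e − C_std) = 0.537·(240 − 29) / (515 − 240) = 0.412 m³/s.

0.412 m³/s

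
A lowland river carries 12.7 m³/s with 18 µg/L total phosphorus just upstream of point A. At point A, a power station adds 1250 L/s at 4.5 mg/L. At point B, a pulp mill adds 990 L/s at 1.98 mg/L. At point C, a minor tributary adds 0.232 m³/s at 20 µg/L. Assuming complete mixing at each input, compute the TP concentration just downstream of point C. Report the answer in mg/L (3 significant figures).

18 µg/L = 0.018 mg/L.
1250 L/s = 1.25 m³/s.
After input A: C = (12.7·0.018 + 1.25·4.5) / 13.95 = 0.4196 mg/L.
990 L/s = 0.99 m³/s.
After input B: C = (13.95·0.4196 + 0.99·1.98) / 14.94 = 0.523 mg/L.
20 µg/L = 0.02 mg/L.
After input C: C = (14.94·0.523 + 0.232·0.02) / 15.17 = 0.5153 mg/L.

0.515 mg/L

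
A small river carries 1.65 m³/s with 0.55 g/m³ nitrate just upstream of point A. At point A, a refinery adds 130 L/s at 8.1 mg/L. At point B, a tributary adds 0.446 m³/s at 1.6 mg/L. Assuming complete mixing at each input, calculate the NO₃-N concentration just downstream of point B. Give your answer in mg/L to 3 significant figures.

130 L/s = 0.13 m³/s.
After input A: C = (1.65·0.55 + 0.13·8.1) / 1.78 = 1.101 mg/L.
After input B: C = (1.78·1.101 + 0.446·1.6) / 2.226 = 1.201 mg/L.

1.20 mg/L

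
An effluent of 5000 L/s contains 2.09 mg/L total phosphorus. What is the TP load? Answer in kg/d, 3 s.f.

903 kg/d

5000 L/s = 5 m³/s.
Mass flux = Q·C = 5 m³/s × 2.09 g/m³ = 10.45 g/s.
= 10.45 g/s × 86.4 = 902.9 kg/d.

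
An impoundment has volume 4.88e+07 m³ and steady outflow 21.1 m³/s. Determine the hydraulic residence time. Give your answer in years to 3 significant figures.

0.0733 yr

Q = 21.1 m³/s × 3.156e+07 s/yr = 6.659e+08 m³/yr.
Hydraulic residence time τ = V/Q = 4.88e+07/6.659e+08 = 0.07329 yr.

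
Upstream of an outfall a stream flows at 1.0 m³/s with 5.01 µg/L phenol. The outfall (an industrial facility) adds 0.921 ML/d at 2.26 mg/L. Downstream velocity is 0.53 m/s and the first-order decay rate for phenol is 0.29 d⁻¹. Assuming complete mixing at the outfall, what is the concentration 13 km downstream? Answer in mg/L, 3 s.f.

0.0265 mg/L

0.921 ML/d = 0.01066 m³/s.
5.01 µg/L = 0.00501 mg/L.
After complete mixing, C₀ = (0.01066·2.26 + 1·0.00501) / 1.011 = 0.02879 mg/L.
Travel time t = 1.3e+04 m / 0.53 m/s = 2.453e+04 s = 0.2839 d.
C = 0.02879·exp(−0.29·0.2839) = 0.02879·0.921 = 0.02652 mg/L.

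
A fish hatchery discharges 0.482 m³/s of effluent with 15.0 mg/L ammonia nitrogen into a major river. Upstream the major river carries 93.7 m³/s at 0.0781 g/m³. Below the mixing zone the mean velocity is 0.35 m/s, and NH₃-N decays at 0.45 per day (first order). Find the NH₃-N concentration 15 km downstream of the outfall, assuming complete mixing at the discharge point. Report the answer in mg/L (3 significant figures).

0.124 mg/L

After complete mixing, C₀ = (0.482·15 + 93.7·0.0781) / 94.18 = 0.1545 mg/L.
Travel time t = 1.5e+04 m / 0.35 m/s = 4.286e+04 s = 0.496 d.
C = 0.1545·exp(−0.45·0.496) = 0.1545·0.7999 = 0.1236 mg/L.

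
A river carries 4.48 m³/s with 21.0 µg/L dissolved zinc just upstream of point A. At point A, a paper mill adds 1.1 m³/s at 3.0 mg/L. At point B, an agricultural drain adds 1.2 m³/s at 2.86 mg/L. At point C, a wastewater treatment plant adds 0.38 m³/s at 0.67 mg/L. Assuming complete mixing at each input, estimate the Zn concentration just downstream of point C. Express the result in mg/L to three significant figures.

0.989 mg/L

21.0 µg/L = 0.021 mg/L.
After input A: C = (4.48·0.021 + 1.1·3) / 5.58 = 0.6083 mg/L.
After input B: C = (5.58·0.6083 + 1.2·2.86) / 6.78 = 1.007 mg/L.
After input C: C = (6.78·1.007 + 0.38·0.67) / 7.16 = 0.9889 mg/L.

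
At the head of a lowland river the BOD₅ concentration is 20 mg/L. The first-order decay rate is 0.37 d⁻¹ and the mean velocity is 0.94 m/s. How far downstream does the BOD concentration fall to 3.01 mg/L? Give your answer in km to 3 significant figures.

From C = C₀·e^(−kt), t = ln(C₀/C)/k = ln(20/3.01)/0.37 = 1.894/0.37 = 5.118 d.
Distance = v·t = 0.94 m/s × 4.422e+05 s = 4.157e+05 m = 415.7 km.

416 km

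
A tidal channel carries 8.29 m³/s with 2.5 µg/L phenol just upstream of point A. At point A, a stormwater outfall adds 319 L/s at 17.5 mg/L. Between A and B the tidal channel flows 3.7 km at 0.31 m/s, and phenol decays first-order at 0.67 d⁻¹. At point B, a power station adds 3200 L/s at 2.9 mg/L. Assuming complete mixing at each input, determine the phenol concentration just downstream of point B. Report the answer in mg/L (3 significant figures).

1.22 mg/L

2.5 µg/L = 0.0025 mg/L.
319 L/s = 0.319 m³/s.
After input A: C = (8.29·0.0025 + 0.319·17.5) / 8.609 = 0.6509 mg/L.
Over the 3.7 km reach to input B (t = 1.194e+04 s = 0.1381 d), decay gives C = 0.6509·exp(−0.67·0.1381) = 0.5933 mg/L.
3200 L/s = 3.2 m³/s.
After input B: C = (8.609·0.5933 + 3.2·2.9) / 11.81 = 1.218 mg/L.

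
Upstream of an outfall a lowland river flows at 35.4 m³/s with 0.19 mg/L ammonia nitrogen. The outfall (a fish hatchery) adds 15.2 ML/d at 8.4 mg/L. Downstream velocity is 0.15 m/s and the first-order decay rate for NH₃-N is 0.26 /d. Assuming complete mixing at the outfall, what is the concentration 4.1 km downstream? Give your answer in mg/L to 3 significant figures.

0.212 mg/L

15.2 ML/d = 0.1759 m³/s.
After complete mixing, C₀ = (0.1759·8.4 + 35.4·0.19) / 35.58 = 0.2306 mg/L.
Travel time t = 4100 m / 0.15 m/s = 2.733e+04 s = 0.3164 d.
C = 0.2306·exp(−0.26·0.3164) = 0.2306·0.921 = 0.2124 mg/L.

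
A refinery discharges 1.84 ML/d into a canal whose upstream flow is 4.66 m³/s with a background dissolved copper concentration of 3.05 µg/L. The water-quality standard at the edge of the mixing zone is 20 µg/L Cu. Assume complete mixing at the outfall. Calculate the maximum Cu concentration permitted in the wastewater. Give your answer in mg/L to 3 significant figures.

1.84 ML/d = 0.0213 m³/s.
3.05 µg/L = 0.00305 mg/L.
20 µg/L = 0.02 mg/L.
Mass balance: 0.02·4.681 = 0.0213·Cₑ + 4.66·0.00305.
Cₑ = (0.09363 − 0.01421) / 0.0213 = 3.729 mg/L.

3.73 mg/L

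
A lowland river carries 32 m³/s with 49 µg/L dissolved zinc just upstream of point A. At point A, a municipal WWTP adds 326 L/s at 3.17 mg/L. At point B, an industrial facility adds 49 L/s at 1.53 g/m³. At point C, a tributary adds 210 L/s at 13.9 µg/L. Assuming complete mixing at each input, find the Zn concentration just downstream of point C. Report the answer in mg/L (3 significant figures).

49 µg/L = 0.049 mg/L.
326 L/s = 0.326 m³/s.
After input A: C = (32·0.049 + 0.326·3.17) / 32.33 = 0.08047 mg/L.
49 L/s = 0.049 m³/s.
After input B: C = (32.33·0.08047 + 0.049·1.53) / 32.38 = 0.08267 mg/L.
210 L/s = 0.21 m³/s.
13.9 µg/L = 0.0139 mg/L.
After input C: C = (32.38·0.08267 + 0.21·0.0139) / 32.59 = 0.08223 mg/L.

0.0822 mg/L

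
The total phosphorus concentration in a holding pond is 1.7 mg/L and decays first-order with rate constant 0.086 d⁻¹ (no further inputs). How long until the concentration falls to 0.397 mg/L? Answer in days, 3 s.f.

t = ln(C₀/C)/k = ln(1.7/0.397)/0.086 = 1.454/0.086 = 16.91 d.

16.9 d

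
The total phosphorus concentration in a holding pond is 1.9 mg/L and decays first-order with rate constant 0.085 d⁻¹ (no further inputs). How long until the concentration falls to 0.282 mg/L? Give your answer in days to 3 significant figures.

22.4 d

t = ln(C₀/C)/k = ln(1.9/0.282)/0.085 = 1.908/0.085 = 22.44 d.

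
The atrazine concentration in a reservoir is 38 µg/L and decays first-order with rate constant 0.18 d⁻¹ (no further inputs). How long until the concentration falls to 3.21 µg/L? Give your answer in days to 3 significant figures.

t = ln(C₀/C)/k = ln(38/3.21)/0.18 = 2.471/0.18 = 13.73 d.

13.7 d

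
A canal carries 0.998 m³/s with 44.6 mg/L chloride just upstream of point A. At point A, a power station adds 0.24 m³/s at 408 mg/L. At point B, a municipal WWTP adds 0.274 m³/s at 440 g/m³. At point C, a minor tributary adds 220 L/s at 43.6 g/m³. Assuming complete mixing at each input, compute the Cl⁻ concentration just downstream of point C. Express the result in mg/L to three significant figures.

157 mg/L

After input A: C = (0.998·44.6 + 0.24·408) / 1.238 = 115 mg/L.
After input B: C = (1.238·115 + 0.274·440) / 1.512 = 173.9 mg/L.
220 L/s = 0.22 m³/s.
After input C: C = (1.512·173.9 + 0.22·43.6) / 1.732 = 157.4 mg/L.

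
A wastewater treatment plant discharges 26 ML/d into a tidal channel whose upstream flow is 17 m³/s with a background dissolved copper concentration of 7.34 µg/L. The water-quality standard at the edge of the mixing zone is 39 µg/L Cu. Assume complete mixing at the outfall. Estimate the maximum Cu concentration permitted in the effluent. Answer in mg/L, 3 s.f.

1.83 mg/L

26 ML/d = 0.3009 m³/s.
7.34 µg/L = 0.00734 mg/L.
39 µg/L = 0.039 mg/L.
Mass balance: 0.039·17.3 = 0.3009·Cₑ + 17·0.00734.
Cₑ = (0.6747 − 0.1248) / 0.3009 = 1.828 mg/L.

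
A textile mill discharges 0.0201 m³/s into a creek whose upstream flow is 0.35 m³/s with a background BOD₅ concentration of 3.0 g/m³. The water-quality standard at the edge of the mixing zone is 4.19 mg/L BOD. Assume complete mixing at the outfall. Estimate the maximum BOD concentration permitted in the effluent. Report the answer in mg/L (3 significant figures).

Mass balance: 4.19·0.3701 = 0.0201·Cₑ + 0.35·3.
Cₑ = (1.551 − 1.05) / 0.0201 = 24.91 mg/L.

24.9 mg/L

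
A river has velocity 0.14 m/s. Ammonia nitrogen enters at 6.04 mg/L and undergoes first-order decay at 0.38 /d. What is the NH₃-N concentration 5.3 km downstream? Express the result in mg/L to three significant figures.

5.11 mg/L

Travel time t = 5.3 km / 0.14 m/s = 5300/0.14 = 3.786e+04 s = 0.4382 d.
First-order decay: C = 6.04·exp(−0.38·0.4382) = 6.04·0.8466 = 5.114 mg/L.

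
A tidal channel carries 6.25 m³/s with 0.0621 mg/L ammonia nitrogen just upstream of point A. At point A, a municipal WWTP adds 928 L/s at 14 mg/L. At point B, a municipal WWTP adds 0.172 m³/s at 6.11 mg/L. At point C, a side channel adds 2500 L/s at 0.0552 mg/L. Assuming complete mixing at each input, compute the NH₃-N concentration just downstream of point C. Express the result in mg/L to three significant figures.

1.48 mg/L

928 L/s = 0.928 m³/s.
After input A: C = (6.25·0.0621 + 0.928·14) / 7.178 = 1.864 mg/L.
After input B: C = (7.178·1.864 + 0.172·6.11) / 7.35 = 1.963 mg/L.
2500 L/s = 2.5 m³/s.
After input C: C = (7.35·1.963 + 2.5·0.0552) / 9.85 = 1.479 mg/L.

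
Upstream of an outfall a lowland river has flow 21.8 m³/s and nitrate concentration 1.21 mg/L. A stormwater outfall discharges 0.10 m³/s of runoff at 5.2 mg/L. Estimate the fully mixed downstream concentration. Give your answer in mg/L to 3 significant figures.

1.23 mg/L

Conservation of mass across the mixing zone: C = (0.1·5.2 + 21.8·1.21) / (0.1 + 21.8) = 26.9/21.9 = 1.228 mg/L.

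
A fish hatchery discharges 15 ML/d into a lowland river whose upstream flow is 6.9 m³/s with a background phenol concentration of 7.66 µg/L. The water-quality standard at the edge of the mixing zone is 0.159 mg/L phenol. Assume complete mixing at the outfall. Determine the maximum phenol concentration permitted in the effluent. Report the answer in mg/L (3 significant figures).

6.17 mg/L

15 ML/d = 0.1736 m³/s.
7.66 µg/L = 0.00766 mg/L.
Mass balance: 0.159·7.074 = 0.1736·Cₑ + 6.9·0.00766.
Cₑ = (1.125 − 0.05285) / 0.1736 = 6.174 mg/L.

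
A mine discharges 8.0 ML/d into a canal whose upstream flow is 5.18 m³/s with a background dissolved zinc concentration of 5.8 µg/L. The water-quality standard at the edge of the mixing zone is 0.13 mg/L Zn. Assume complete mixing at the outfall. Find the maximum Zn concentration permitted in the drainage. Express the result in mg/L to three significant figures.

7.08 mg/L

8.0 ML/d = 0.09259 m³/s.
5.8 µg/L = 0.0058 mg/L.
Mass balance: 0.13·5.273 = 0.09259·Cₑ + 5.18·0.0058.
Cₑ = (0.6854 − 0.03004) / 0.09259 = 7.078 mg/L.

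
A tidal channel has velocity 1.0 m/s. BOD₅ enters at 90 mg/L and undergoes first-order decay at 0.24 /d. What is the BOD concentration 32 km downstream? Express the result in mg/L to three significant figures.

82.3 mg/L

Travel time t = 32 km / 1.0 m/s = 3.2e+04/1.0 = 3.2e+04 s = 0.3704 d.
First-order decay: C = 90·exp(−0.24·0.3704) = 90·0.9149 = 82.35 mg/L.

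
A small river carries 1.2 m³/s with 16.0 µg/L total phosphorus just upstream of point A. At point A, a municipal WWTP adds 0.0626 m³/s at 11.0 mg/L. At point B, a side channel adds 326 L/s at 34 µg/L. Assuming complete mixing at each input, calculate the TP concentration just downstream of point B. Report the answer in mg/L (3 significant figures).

16.0 µg/L = 0.016 mg/L.
After input A: C = (1.2·0.016 + 0.0626·11) / 1.263 = 0.5606 mg/L.
326 L/s = 0.326 m³/s.
34 µg/L = 0.034 mg/L.
After input B: C = (1.263·0.5606 + 0.326·0.034) / 1.589 = 0.4525 mg/L.

0.453 mg/L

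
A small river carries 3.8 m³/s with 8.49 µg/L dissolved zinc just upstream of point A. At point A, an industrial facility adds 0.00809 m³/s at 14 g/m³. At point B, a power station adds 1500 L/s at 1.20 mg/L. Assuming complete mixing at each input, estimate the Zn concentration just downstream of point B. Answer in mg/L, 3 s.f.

0.367 mg/L

8.49 µg/L = 0.00849 mg/L.
After input A: C = (3.8·0.00849 + 0.00809·14) / 3.808 = 0.03821 mg/L.
1500 L/s = 1.5 m³/s.
After input B: C = (3.808·0.03821 + 1.5·1.2) / 5.308 = 0.3665 mg/L.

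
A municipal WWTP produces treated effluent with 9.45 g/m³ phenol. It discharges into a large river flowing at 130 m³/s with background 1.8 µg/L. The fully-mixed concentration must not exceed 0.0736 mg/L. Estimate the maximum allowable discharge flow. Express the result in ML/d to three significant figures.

86.0 ML/d

1.8 µg/L = 0.0018 mg/L.
Mass balance at complete mixing: C_std·(Q_w + Q_r) = Q_w·C_e + Q_r·C_b.
Rearranging, Q_w = Q_r·(C_std − C_b)/(C_e − C_std) = 130·(0.0736 − 0.0018) / (9.45 − 0.0736) = 0.9955 m³/s.
= 86.01 ML/d.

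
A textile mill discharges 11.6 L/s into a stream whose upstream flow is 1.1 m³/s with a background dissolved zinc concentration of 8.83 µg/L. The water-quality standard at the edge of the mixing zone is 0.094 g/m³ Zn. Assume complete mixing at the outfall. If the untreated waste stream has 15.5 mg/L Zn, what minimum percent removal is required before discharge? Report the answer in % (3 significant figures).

47.3 %

11.6 L/s = 0.0116 m³/s.
8.83 µg/L = 0.00883 mg/L.
Mass balance: 0.094·1.112 = 0.0116·Cₑ + 1.1·0.00883.
Cₑ = (0.1045 − 0.009713) / 0.0116 = 8.17 mg/L.
Required removal = 1 − 8.17/15.5 = 47.29 %.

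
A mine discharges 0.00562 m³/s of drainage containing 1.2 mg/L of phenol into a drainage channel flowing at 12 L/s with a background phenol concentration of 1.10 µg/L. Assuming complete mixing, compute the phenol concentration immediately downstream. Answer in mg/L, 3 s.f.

0.383 mg/L

12 L/s = 0.012 m³/s.
1.10 µg/L = 0.0011 mg/L.
Conservation of mass across the mixing zone: C = (0.00562·1.2 + 0.012·0.0011) / (0.00562 + 0.012) = 0.006757/0.01762 = 0.3835 mg/L.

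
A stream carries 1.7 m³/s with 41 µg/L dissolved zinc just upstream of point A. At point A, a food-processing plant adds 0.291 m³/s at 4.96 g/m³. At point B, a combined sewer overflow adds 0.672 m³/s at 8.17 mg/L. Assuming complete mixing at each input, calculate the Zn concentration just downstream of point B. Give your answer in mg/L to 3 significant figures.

2.63 mg/L

41 µg/L = 0.041 mg/L.
After input A: C = (1.7·0.041 + 0.291·4.96) / 1.991 = 0.7599 mg/L.
After input B: C = (1.991·0.7599 + 0.672·8.17) / 2.663 = 2.63 mg/L.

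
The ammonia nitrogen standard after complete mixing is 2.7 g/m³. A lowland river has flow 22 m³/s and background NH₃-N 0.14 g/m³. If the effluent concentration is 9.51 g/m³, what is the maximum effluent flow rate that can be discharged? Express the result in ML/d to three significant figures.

715 ML/d

Mass balance at complete mixing: C_std·(Q_w + Q_r) = Q_w·C_e + Q_r·C_b.
Rearranging, Q_w = Q_r·(C_std − C_b)/(C_e − C_std) = 22·(2.7 − 0.14) / (9.51 − 2.7) = 8.27 m³/s.
= 714.5 ML/d.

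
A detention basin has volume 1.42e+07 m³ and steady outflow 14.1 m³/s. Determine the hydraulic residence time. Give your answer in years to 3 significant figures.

0.0319 yr

Q = 14.1 m³/s × 3.156e+07 s/yr = 4.45e+08 m³/yr.
Hydraulic residence time τ = V/Q = 1.42e+07/4.45e+08 = 0.03191 yr.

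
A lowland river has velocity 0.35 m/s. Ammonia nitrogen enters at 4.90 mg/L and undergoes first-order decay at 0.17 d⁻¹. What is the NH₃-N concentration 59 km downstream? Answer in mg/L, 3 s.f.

3.52 mg/L

Travel time t = 59 km / 0.35 m/s = 5.9e+04/0.35 = 1.686e+05 s = 1.951 d.
First-order decay: C = 4.90·exp(−0.17·1.951) = 4.90·0.7177 = 3.517 mg/L.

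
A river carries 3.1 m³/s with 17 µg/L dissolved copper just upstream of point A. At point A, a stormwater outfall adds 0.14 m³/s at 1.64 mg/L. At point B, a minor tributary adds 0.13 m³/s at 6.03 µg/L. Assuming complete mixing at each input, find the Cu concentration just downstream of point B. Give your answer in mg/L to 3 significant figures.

17 µg/L = 0.017 mg/L.
After input A: C = (3.1·0.017 + 0.14·1.64) / 3.24 = 0.08713 mg/L.
6.03 µg/L = 0.00603 mg/L.
After input B: C = (3.24·0.08713 + 0.13·0.00603) / 3.37 = 0.084 mg/L.

0.0840 mg/L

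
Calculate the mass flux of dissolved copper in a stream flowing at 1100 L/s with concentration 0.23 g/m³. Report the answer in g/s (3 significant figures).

0.253 g/s

1100 L/s = 1.1 m³/s.
Mass flux = Q·C = 1.1 m³/s × 0.23 g/m³ = 0.253 g/s.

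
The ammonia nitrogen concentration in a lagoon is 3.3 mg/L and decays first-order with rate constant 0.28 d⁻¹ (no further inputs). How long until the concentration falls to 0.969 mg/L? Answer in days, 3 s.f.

t = ln(C₀/C)/k = ln(3.3/0.969)/0.28 = 1.225/0.28 = 4.376 d.

4.38 d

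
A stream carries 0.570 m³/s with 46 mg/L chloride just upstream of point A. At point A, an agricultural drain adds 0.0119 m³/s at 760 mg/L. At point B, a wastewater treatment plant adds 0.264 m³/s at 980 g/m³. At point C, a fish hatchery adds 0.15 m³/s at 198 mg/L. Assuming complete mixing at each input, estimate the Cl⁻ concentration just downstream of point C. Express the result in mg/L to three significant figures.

325 mg/L

After input A: C = (0.57·46 + 0.0119·760) / 0.5819 = 60.6 mg/L.
After input B: C = (0.5819·60.6 + 0.264·980) / 0.8459 = 347.5 mg/L.
After input C: C = (0.8459·347.5 + 0.15·198) / 0.9959 = 325 mg/L.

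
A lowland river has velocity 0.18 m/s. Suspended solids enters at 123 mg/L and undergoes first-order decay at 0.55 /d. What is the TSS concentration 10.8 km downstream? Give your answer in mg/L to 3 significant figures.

84.0 mg/L

Travel time t = 10.8 km / 0.18 m/s = 1.08e+04/0.18 = 6e+04 s = 0.6944 d.
First-order decay: C = 123·exp(−0.55·0.6944) = 123·0.6825 = 83.95 mg/L.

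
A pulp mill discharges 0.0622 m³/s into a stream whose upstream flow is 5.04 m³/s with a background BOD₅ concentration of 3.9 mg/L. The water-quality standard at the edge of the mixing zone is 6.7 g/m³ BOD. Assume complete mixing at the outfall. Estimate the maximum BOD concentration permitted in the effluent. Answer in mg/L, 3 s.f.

234 mg/L

Mass balance: 6.7·5.102 = 0.0622·Cₑ + 5.04·3.9.
Cₑ = (34.18 − 19.66) / 0.0622 = 233.6 mg/L.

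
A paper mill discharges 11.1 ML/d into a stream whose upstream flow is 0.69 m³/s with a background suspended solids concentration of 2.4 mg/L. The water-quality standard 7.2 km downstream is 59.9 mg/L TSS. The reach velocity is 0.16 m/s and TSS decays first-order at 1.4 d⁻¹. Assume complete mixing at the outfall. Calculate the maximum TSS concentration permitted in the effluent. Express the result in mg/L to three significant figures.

11.1 ML/d = 0.1285 m³/s.
Travel time to the compliance point: t = 7200/0.16 = 4.5e+04 s = 0.5208 d; decay factor exp(−1.4·0.5208) = 0.4823.
So the concentration just after mixing may be at most 59.9/0.4823 = 124.2 mg/L.
Mass balance: 124.2·0.8185 = 0.1285·Cₑ + 0.69·2.4.
Cₑ = (101.6 − 1.656) / 0.1285 = 778.3 mg/L.

778 mg/L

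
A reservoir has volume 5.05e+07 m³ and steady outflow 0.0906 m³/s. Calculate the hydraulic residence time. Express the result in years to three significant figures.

17.7 yr

Q = 0.0906 m³/s × 3.156e+07 s/yr = 2.859e+06 m³/yr.
Hydraulic residence time τ = V/Q = 5.05e+07/2.859e+06 = 17.66 yr.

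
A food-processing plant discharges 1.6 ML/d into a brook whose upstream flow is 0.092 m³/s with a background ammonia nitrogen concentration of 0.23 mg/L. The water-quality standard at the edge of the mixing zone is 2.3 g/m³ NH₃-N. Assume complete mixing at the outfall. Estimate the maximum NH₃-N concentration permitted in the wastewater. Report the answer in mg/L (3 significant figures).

12.6 mg/L

1.6 ML/d = 0.01852 m³/s.
Mass balance: 2.3·0.1105 = 0.01852·Cₑ + 0.092·0.23.
Cₑ = (0.2542 − 0.02116) / 0.01852 = 12.58 mg/L.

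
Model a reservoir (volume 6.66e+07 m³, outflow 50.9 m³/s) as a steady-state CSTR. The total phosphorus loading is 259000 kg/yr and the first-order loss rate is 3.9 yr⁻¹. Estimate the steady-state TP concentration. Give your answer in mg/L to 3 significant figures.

0.139 mg/L

Outflow Q = 50.9 m³/s × 3.156e+07 s/yr = 1.606e+09 m³/yr.
Steady-state CSTR mass balance: W = Q·C + k·V·C, so C = W/(Q + kV).
Q + kV = 1.606e+09 + 3.9·6.66e+07 = 1.866e+09 m³/yr.
C = 259000/1.866e+09 = 0.0001388 kg/m³ = 0.1388 mg/L.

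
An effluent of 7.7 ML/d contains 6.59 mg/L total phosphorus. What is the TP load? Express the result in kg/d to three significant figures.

50.7 kg/d

7.7 ML/d = 0.08912 m³/s.
Mass flux = Q·C = 0.08912 m³/s × 6.59 g/m³ = 0.5873 g/s.
= 0.5873 g/s × 86.4 = 50.74 kg/d.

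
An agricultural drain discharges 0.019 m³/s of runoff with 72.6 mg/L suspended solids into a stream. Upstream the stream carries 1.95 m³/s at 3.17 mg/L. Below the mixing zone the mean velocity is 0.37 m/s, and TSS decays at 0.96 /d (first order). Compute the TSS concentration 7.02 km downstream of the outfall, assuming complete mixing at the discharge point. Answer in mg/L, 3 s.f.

After complete mixing, C₀ = (0.019·72.6 + 1.95·3.17) / 1.969 = 3.84 mg/L.
Travel time t = 7020 m / 0.37 m/s = 1.897e+04 s = 0.2196 d.
C = 3.84·exp(−0.96·0.2196) = 3.84·0.8099 = 3.11 mg/L.

3.11 mg/L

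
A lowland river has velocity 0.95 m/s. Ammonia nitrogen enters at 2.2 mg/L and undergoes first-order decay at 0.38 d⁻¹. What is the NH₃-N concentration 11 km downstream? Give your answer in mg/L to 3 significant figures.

Travel time t = 11 km / 0.95 m/s = 1.1e+04/0.95 = 1.158e+04 s = 0.134 d.
First-order decay: C = 2.2·exp(−0.38·0.134) = 2.2·0.9503 = 2.091 mg/L.

2.09 mg/L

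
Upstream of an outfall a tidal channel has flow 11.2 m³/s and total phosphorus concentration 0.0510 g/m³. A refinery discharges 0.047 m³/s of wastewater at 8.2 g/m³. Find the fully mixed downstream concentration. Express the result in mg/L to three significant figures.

0.0851 mg/L

By mass balance at complete mixing, C = (0.047·8.2 + 11.2·0.051) / (0.047 + 11.2) = 0.9566/11.25 = 0.08505 mg/L.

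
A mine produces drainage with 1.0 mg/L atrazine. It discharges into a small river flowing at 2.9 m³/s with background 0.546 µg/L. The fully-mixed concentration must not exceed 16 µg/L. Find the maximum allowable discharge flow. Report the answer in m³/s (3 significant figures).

0.0455 m³/s

0.546 µg/L = 0.000546 mg/L.
16 µg/L = 0.016 mg/L.
Mass balance at complete mixing: C_std·(Q_w + Q_r) = Q_w·C_e + Q_r·C_b.
Rearranging, Q_w = Q_r·(C_std − C_b)/(C_e − C_std) = 2.9·(0.016 − 0.000546) / (1 − 0.016) = 0.04555 m³/s.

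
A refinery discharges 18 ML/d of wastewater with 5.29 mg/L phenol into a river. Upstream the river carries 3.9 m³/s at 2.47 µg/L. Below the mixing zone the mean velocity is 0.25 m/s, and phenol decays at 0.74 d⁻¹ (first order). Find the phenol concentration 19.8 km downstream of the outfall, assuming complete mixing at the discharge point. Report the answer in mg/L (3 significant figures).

0.137 mg/L

18 ML/d = 0.2083 m³/s.
2.47 µg/L = 0.00247 mg/L.
After complete mixing, C₀ = (0.2083·5.29 + 3.9·0.00247) / 4.108 = 0.2706 mg/L.
Travel time t = 1.98e+04 m / 0.25 m/s = 7.92e+04 s = 0.9167 d.
C = 0.2706·exp(−0.74·0.9167) = 0.2706·0.5075 = 0.1373 mg/L.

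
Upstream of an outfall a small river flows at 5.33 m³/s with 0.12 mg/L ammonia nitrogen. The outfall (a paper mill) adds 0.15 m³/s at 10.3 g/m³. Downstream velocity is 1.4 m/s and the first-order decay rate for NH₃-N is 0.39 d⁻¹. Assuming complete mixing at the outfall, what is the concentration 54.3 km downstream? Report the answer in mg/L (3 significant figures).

After complete mixing, C₀ = (0.15·10.3 + 5.33·0.12) / 5.48 = 0.3986 mg/L.
Travel time t = 5.43e+04 m / 1.4 m/s = 3.879e+04 s = 0.4489 d.
C = 0.3986·exp(−0.39·0.4489) = 0.3986·0.8394 = 0.3346 mg/L.

0.335 mg/L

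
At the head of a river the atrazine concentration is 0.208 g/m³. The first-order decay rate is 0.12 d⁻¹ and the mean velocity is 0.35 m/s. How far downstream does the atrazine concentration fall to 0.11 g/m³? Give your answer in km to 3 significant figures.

From C = C₀·e^(−kt), t = ln(C₀/C)/k = ln(0.208/0.11)/0.12 = 0.6371/0.12 = 5.309 d.
Distance = v·t = 0.35 m/s × 4.587e+05 s = 1.605e+05 m = 160.5 km.

161 km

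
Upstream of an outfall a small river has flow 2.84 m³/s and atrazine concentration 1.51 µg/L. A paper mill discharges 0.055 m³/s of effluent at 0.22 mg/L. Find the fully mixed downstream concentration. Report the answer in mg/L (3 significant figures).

0.00566 mg/L

1.51 µg/L = 0.00151 mg/L.
Conservation of mass across the mixing zone: C = (0.055·0.22 + 2.84·0.00151) / (0.055 + 2.84) = 0.01639/2.895 = 0.005661 mg/L.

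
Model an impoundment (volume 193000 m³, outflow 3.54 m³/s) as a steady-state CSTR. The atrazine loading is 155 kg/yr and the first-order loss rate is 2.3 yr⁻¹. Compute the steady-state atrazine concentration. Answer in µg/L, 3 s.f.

1.38 µg/L

Outflow Q = 3.54 m³/s × 3.156e+07 s/yr = 1.117e+08 m³/yr.
Steady-state CSTR mass balance: W = Q·C + k·V·C, so C = W/(Q + kV).
Q + kV = 1.117e+08 + 2.3·193000 = 1.122e+08 m³/yr.
C = 155/1.122e+08 = 1.382e-06 kg/m³ = 0.001382 mg/L = 1.382 µg/L.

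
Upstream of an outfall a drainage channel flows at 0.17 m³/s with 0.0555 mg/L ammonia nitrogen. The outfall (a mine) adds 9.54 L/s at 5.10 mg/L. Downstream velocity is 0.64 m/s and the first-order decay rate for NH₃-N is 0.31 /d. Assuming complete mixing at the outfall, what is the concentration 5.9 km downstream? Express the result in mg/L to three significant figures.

0.313 mg/L

9.54 L/s = 0.00954 m³/s.
After complete mixing, C₀ = (0.00954·5.1 + 0.17·0.0555) / 0.1795 = 0.3235 mg/L.
Travel time t = 5900 m / 0.64 m/s = 9219 s = 0.1067 d.
C = 0.3235·exp(−0.31·0.1067) = 0.3235·0.9675 = 0.313 mg/L.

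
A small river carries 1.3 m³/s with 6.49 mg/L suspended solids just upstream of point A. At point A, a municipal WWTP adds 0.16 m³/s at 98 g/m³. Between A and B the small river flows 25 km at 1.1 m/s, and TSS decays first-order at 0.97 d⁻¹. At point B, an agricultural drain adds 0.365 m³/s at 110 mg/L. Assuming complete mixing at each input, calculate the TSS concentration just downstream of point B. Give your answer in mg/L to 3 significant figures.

32.2 mg/L

After input A: C = (1.3·6.49 + 0.16·98) / 1.46 = 16.52 mg/L.
Over the 25 km reach to input B (t = 2.273e+04 s = 0.263 d), decay gives C = 16.52·exp(−0.97·0.263) = 12.8 mg/L.
After input B: C = (1.46·12.8 + 0.365·110) / 1.825 = 32.24 mg/L.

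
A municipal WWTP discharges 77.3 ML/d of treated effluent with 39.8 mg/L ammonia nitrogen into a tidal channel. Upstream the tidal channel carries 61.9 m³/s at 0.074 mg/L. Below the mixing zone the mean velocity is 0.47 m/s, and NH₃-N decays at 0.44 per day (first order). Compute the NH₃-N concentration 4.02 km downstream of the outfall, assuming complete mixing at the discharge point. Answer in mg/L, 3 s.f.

0.613 mg/L

77.3 ML/d = 0.8947 m³/s.
After complete mixing, C₀ = (0.8947·39.8 + 61.9·0.074) / 62.79 = 0.64 mg/L.
Travel time t = 4020 m / 0.47 m/s = 8553 s = 0.099 d.
C = 0.64·exp(−0.44·0.099) = 0.64·0.9574 = 0.6127 mg/L.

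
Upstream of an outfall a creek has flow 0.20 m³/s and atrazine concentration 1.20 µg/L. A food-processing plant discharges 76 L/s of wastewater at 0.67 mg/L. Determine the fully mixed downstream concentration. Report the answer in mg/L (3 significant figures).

76 L/s = 0.076 m³/s.
1.20 µg/L = 0.0012 mg/L.
Conservation of mass across the mixing zone: C = (0.076·0.67 + 0.2·0.0012) / (0.076 + 0.2) = 0.05116/0.276 = 0.1854 mg/L.

0.185 mg/L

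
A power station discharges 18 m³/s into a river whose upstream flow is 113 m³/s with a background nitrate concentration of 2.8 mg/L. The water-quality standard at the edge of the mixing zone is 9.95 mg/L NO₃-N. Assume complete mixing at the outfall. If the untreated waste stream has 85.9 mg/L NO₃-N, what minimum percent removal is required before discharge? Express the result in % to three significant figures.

36.2 %

Mass balance: 9.95·131 = 18·Cₑ + 113·2.8.
Cₑ = (1303 − 316.4) / 18 = 54.84 mg/L.
Required removal = 1 − 54.84/85.9 = 36.16 %.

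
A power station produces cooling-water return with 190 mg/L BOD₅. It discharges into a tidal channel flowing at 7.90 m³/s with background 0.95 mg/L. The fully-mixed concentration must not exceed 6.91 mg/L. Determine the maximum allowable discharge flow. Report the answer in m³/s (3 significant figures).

Mass balance at complete mixing: C_std·(Q_w + Q_r) = Q_w·C_e + Q_r·C_b.
Rearranging, Q_w = Q_r·(C_std − C_b)/(C_e − C_std) = 7.90·(6.91 − 0.95) / (190 − 6.91) = 0.2572 m³/s.

0.257 m³/s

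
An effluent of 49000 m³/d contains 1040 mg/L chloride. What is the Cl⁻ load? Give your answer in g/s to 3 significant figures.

590 g/s

49000 m³/d = 0.5671 m³/s.
Mass flux = Q·C = 0.5671 m³/s × 1040 g/m³ = 589.8 g/s.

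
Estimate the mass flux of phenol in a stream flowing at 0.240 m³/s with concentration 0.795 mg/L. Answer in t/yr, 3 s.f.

Mass flux = Q·C = 0.24 m³/s × 0.795 g/m³ = 0.1908 g/s.
= 0.1908 g/s × 31.56 = 6.021 t/yr.

6.02 t/yr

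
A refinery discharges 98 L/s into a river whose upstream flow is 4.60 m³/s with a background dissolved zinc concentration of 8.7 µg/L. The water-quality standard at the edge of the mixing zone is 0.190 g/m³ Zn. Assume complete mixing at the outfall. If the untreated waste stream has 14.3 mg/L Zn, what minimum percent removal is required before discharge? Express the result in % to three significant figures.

39.2 %

98 L/s = 0.098 m³/s.
8.7 µg/L = 0.0087 mg/L.
Mass balance: 0.19·4.698 = 0.098·Cₑ + 4.6·0.0087.
Cₑ = (0.8926 − 0.04002) / 0.098 = 8.7 mg/L.
Required removal = 1 − 8.7/14.3 = 39.16 %.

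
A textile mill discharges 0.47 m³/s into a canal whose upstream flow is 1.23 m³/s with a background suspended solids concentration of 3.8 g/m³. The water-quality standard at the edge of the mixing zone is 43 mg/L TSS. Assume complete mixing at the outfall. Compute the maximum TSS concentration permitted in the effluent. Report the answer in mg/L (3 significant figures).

Mass balance: 43·1.7 = 0.47·Cₑ + 1.23·3.8.
Cₑ = (73.1 − 4.674) / 0.47 = 145.6 mg/L.

146 mg/L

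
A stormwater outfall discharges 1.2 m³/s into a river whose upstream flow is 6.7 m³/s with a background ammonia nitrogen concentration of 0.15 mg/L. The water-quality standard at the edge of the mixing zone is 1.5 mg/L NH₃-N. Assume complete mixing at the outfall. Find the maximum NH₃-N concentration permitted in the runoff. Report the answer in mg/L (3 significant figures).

9.04 mg/L

Mass balance: 1.5·7.9 = 1.2·Cₑ + 6.7·0.15.
Cₑ = (11.85 − 1.005) / 1.2 = 9.038 mg/L.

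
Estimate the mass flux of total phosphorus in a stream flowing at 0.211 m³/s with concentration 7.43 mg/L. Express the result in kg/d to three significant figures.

135 kg/d

Mass flux = Q·C = 0.211 m³/s × 7.43 g/m³ = 1.568 g/s.
= 1.568 g/s × 86.4 = 135.5 kg/d.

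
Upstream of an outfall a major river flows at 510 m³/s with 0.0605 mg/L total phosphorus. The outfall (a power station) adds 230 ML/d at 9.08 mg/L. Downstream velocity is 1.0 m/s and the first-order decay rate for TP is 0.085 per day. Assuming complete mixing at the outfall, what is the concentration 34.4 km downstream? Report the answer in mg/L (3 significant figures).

0.104 mg/L

230 ML/d = 2.662 m³/s.
After complete mixing, C₀ = (2.662·9.08 + 510·0.0605) / 512.7 = 0.1073 mg/L.
Travel time t = 3.44e+04 m / 1.0 m/s = 3.44e+04 s = 0.3981 d.
C = 0.1073·exp(−0.085·0.3981) = 0.1073·0.9667 = 0.1038 mg/L.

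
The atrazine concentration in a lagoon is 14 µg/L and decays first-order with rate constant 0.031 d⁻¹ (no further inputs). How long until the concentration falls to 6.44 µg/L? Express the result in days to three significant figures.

t = ln(C₀/C)/k = ln(14/6.44)/0.031 = 0.7765/0.031 = 25.05 d.

25.0 d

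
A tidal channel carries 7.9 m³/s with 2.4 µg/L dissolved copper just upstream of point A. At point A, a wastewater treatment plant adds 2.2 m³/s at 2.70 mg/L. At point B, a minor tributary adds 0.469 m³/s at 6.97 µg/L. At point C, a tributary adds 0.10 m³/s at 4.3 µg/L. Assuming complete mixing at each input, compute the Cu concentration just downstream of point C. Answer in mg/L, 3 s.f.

2.4 µg/L = 0.0024 mg/L.
After input A: C = (7.9·0.0024 + 2.2·2.7) / 10.1 = 0.59 mg/L.
6.97 µg/L = 0.00697 mg/L.
After input B: C = (10.1·0.59 + 0.469·0.00697) / 10.57 = 0.5641 mg/L.
4.3 µg/L = 0.0043 mg/L.
After input C: C = (10.57·0.5641 + 0.1·0.0043) / 10.67 = 0.5589 mg/L.

0.559 mg/L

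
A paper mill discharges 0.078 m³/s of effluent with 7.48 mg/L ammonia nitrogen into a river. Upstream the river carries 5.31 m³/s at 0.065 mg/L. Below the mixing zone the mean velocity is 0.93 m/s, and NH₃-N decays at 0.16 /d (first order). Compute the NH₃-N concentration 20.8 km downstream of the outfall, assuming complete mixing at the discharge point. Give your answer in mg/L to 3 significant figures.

0.165 mg/L

After complete mixing, C₀ = (0.078·7.48 + 5.31·0.065) / 5.388 = 0.1723 mg/L.
Travel time t = 2.08e+04 m / 0.93 m/s = 2.237e+04 s = 0.2589 d.
C = 0.1723·exp(−0.16·0.2589) = 0.1723·0.9594 = 0.1654 mg/L.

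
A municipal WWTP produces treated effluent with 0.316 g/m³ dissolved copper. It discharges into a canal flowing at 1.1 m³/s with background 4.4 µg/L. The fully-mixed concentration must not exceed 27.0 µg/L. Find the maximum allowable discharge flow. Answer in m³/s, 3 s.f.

4.4 µg/L = 0.0044 mg/L.
27.0 µg/L = 0.027 mg/L.
Mass balance at complete mixing: C_std·(Q_w + Q_r) = Q_w·C_e + Q_r·C_b.
Rearranging, Q_w = Q_r·(C_std − C_b)/(C_e − C_std) = 1.1·(0.027 − 0.0044) / (0.316 − 0.027) = 0.08602 m³/s.

0.0860 m³/s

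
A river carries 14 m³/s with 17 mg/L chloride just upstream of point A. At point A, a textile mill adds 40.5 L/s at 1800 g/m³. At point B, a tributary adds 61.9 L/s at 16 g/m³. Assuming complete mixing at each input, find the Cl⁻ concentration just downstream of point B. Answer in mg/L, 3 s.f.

40.5 L/s = 0.0405 m³/s.
After input A: C = (14·17 + 0.0405·1800) / 14.04 = 22.14 mg/L.
61.9 L/s = 0.0619 m³/s.
After input B: C = (14.04·22.14 + 0.0619·16) / 14.1 = 22.12 mg/L.

22.1 mg/L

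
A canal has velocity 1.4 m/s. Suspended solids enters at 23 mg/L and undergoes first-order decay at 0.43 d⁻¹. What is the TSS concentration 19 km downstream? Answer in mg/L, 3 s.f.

Travel time t = 19 km / 1.4 m/s = 1.9e+04/1.4 = 1.357e+04 s = 0.1571 d.
First-order decay: C = 23·exp(−0.43·0.1571) = 23·0.9347 = 21.5 mg/L.

21.5 mg/L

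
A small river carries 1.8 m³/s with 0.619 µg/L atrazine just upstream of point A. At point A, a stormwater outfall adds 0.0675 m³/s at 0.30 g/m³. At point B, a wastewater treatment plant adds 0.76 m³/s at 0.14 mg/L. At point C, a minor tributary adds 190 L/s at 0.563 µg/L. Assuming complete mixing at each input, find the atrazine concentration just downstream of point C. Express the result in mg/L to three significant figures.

0.619 µg/L = 0.000619 mg/L.
After input A: C = (1.8·0.000619 + 0.0675·0.3) / 1.868 = 0.01144 mg/L.
After input B: C = (1.868·0.01144 + 0.76·0.14) / 2.628 = 0.04863 mg/L.
190 L/s = 0.19 m³/s.
0.563 µg/L = 0.000563 mg/L.
After input C: C = (2.628·0.04863 + 0.19·0.000563) / 2.818 = 0.04538 mg/L.

0.0454 mg/L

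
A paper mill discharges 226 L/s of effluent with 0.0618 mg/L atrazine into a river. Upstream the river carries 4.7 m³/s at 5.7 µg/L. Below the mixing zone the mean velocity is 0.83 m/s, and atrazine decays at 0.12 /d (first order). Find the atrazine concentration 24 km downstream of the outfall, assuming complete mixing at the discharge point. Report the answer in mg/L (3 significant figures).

0.00795 mg/L

226 L/s = 0.226 m³/s.
5.7 µg/L = 0.0057 mg/L.
After complete mixing, C₀ = (0.226·0.0618 + 4.7·0.0057) / 4.926 = 0.008274 mg/L.
Travel time t = 2.4e+04 m / 0.83 m/s = 2.892e+04 s = 0.3347 d.
C = 0.008274·exp(−0.12·0.3347) = 0.008274·0.9606 = 0.007948 mg/L.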